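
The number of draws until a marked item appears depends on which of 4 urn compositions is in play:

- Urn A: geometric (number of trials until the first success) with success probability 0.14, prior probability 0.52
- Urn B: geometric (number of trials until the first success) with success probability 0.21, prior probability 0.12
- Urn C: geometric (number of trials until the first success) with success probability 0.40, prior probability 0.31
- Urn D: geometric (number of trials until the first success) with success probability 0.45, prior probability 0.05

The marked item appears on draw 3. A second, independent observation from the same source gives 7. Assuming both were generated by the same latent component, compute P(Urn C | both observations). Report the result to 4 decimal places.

Apply Bayes' rule: the posterior for each component is proportional to its prior times its likelihood at x.
Since both observations come from the same component, the likelihood for component k is f_k(x₁)·f_k(x₂).
  f_A = [0.103544] × [0.0566394] = 0.00586467
  f_B = [0.131061] × [0.0510484] = 0.00669045
  f_C = [0.144] × [0.0186624] = 0.00268739
  f_D = [0.136125] × [0.0124563] = 0.00169561
Unnormalised posteriors:
  π_A·f_A = 0.52 × 0.00586467 = 0.00304963
  π_B·f_B = 0.12 × 0.00669045 = 0.000802854
  π_C·f_C = 0.31 × 0.00268739 = 0.00083309
  π_D·f_D = 0.05 × 0.00169561 = 8.47806e-05
Normaliser: 0.00304963 + 0.000802854 + 0.00083309 + 8.47806e-05 = 0.00477035
P(Urn C | x) ≈ 0.1746

0.1746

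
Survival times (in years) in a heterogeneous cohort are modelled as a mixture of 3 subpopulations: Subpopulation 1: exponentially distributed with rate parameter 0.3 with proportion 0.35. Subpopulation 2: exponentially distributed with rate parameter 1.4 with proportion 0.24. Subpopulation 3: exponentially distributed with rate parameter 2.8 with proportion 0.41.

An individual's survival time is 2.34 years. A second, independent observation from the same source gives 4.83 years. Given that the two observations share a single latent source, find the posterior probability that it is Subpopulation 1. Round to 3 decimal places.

0.994

By Bayes' theorem, P(k | x) = w_k f_k(x) / Σ_j w_j f_j(x).
Since both observations come from the same component, the likelihood for component k is f_k(x₁)·f_k(x₂).
  L_1 = [0.148678] × [0.0704415] = 0.0104731
  L_2 = [0.0528907] × [0.00161968] = 8.56659e-05
  L_3 = [0.00399632] × [3.74765e-06] = 1.49768e-08
Weight by the priors:
  w_1·L_1 = 0.35 × 0.0104731 = 0.00366558
  w_2·L_2 = 0.24 × 8.56659e-05 = 2.05598e-05
  w_3·L_3 = 0.41 × 1.49768e-08 = 6.1405e-09
Marginal: 0.00366558 + 2.05598e-05 + 6.1405e-09 = 0.00368615
So the posterior for Subpopulation 1 is 0.00366558 / 0.00368615 ≈ 0.994.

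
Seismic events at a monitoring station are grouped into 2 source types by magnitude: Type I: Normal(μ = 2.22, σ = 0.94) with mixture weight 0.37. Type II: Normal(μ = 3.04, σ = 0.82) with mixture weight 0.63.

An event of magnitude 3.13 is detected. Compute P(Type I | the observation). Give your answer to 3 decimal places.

0.244

By Bayes' theorem, P(k | x) = π_k f_k(x) / Σ_j π_j f_j(x).
Normal densities:
  p_I = (1/(0.94·√(2π)))·exp(−(3.13−2.22)²/(2·0.94²)) = 0.424407·exp(-0.46859) = 0.265628
  p_II = (1/(0.82·√(2π)))·exp(−(3.13−3.04)²/(2·0.82²)) = 0.486515·exp(-0.00602) = 0.483593
Prior × likelihood for each component:
  π_I·p_I = 0.37 × 0.265628 = 0.0982825
  π_II·p_II = 0.63 × 0.483593 = 0.304664
Normaliser: 0.0982825 + 0.304664 = 0.402946
P(Type I | the observation) = 0.0982825 / 0.402946 ≈ 0.244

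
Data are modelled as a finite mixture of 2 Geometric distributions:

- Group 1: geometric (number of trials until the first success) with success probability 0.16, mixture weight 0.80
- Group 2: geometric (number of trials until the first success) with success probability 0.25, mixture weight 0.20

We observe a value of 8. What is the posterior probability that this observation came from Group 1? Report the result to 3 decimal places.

0.850

P(component k | x) = w_k·f_k(x) / marginal(x), where marginal(x) = Σ_j w_j·f_j(x).
Geometric probabilities:
  p_1 = 0.0472145
  p_2 = 0.033371
Prior × likelihood for each component:
  w_1·p_1 = 0.80 × 0.0472145 = 0.0377716
  w_2·p_2 = 0.20 × 0.033371 = 0.00667419
Denominator: 0.0377716 + 0.00667419 = 0.0444458
P(Group 1 | the observation) ≈ 0.850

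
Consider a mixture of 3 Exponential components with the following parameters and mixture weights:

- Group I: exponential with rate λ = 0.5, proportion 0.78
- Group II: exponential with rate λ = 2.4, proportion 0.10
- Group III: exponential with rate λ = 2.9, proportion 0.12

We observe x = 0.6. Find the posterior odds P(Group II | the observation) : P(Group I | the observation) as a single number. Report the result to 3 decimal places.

0.197

The posterior odds equal the prior odds times the likelihood ratio: (π_i/π_j)·(f_i(x)/f_j(x)).
Component likelihoods at x = 0.6:
  f_I = 0.5·e^(−0.5·0.6) = 0.5·e^(−0.3000) = 0.370409
  f_II = 2.4·e^(−2.4·0.6) = 2.4·e^(−1.4400) = 0.568627
  f_III = 2.9·e^(−2.9·0.6) = 2.9·e^(−1.7400) = 0.509009
0.0568627 / 0.288919 ≈ 0.197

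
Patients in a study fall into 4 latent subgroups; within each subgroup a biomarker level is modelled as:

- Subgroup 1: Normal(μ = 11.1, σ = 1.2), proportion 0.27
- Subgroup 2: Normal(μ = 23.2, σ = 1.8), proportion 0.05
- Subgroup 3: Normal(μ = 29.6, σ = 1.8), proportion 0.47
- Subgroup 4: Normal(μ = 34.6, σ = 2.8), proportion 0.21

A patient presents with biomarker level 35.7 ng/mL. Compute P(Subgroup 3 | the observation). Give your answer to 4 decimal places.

By Bayes' theorem, P(k | x) = π_k f_k(x) / Σ_j π_j f_j(x).
Normal densities:
  f_1 = (1/(1.2·√(2π)))·exp(−(35.7−11.1)²/(2·1.2²)) = 0.332452·exp(-210.12500) = 1.84332e-92
  f_2 = (1/(1.8·√(2π)))·exp(−(35.7−23.2)²/(2·1.8²)) = 0.221635·exp(-24.11265) = 7.47558e-12
  f_3 = (1/(1.8·√(2π)))·exp(−(35.7−29.6)²/(2·1.8²)) = 0.221635·exp(-5.74228) = 0.000710878
  f_4 = (1/(2.8·√(2π)))·exp(−(35.7−34.6)²/(2·2.8²)) = 0.142479·exp(-0.07717) = 0.131898
Multiply by the mixture weights:
  π_1·f_1 = 0.27 × 1.84332e-92 = 4.97696e-93
  π_2·f_2 = 0.05 × 7.47558e-12 = 3.73779e-13
  π_3·f_3 = 0.47 × 0.000710878 = 0.000334113
  π_4·f_4 = 0.21 × 0.131898 = 0.0276986
Marginal: 4.97696e-93 + 3.73779e-13 + 0.000334113 + 0.0276986 = 0.0280327
P(Subgroup 3 | the observation) ≈ 0.0119

0.0119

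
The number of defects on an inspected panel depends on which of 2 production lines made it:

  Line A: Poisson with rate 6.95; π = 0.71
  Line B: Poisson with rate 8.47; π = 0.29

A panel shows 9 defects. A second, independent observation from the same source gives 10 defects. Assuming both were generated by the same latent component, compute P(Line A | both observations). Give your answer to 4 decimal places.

Apply Bayes' rule: the posterior for each component is proportional to its prior times its likelihood at x.
Since both observations come from the same component, the likelihood for component k is f_k(x₁)·f_k(x₂).
  p_A = [e^(−6.95)·6.95^9/9! = 0.0999433] × [0.0694606] = 0.00694212
  p_B = [e^(−8.47)·8.47^9/9! = 0.129632] × [0.109799] = 0.0142335
Weight by the priors:
  π_A·p_A = 0.71 × 0.00694212 = 0.0049289
  π_B·p_B = 0.29 × 0.0142335 = 0.0041277
Marginal: 0.0049289 + 0.0041277 = 0.0090566
Responsibility of Line A: 0.0049289 / 0.0090566 ≈ 0.5442

0.5442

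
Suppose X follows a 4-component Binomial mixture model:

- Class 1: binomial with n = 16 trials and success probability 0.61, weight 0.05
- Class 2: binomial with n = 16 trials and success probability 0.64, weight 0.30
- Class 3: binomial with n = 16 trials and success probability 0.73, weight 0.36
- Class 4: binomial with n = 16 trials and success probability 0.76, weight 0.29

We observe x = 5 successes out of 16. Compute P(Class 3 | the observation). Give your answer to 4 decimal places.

Apply Bayes' rule: the posterior for each component is proportional to its prior times its likelihood at x.
Component likelihoods at x = 5 successes out of 16:
  L_1 = C(16,5)·0.61^5·0.39^11 = 4368·0.0844596·3.17476e-05 = 0.0117123
  L_2 = C(16,5)·0.64^5·0.36^11 = 4368·0.107374·1.31622e-05 = 0.0061732
  L_3 = C(16,5)·0.73^5·0.27^11 = 4368·0.207307·5.55906e-07 = 0.000503383
  L_4 = C(16,5)·0.76^5·0.24^11 = 4368·0.253553·1.52168e-07 = 0.000168529
Prior × likelihood for each component:
  π_1·L_1 = 0.05 × 0.0117123 = 0.000585615
  π_2·L_2 = 0.30 × 0.0061732 = 0.00185196
  π_3·L_3 = 0.36 × 0.000503383 = 0.000181218
  π_4·L_4 = 0.29 × 0.000168529 = 4.88734e-05
Marginal: 0.000585615 + 0.00185196 + 0.000181218 + 4.88734e-05 = 0.00266767
P(Class 3 | data) ≈ 0.0679

0.0679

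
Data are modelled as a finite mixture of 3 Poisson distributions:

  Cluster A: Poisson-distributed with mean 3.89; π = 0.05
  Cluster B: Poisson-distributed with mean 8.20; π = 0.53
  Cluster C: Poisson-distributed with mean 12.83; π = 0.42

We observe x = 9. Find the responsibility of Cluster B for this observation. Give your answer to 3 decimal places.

0.693

Apply Bayes' rule: the posterior for each component is proportional to its prior times its likelihood at x.
Component likelihoods at x = 9:
  f_A = e^(−3.89)·3.89^9/9! = 0.0114915
  f_B = e^(−8.20)·8.20^9/9! = 0.126866
  f_C = e^(−12.83)·12.83^9/9! = 0.069547
Weight by the priors:
  π_A·f_A = 0.05 × 0.0114915 = 0.000574576
  π_B·f_B = 0.53 × 0.126866 = 0.0672392
  π_C·f_C = 0.42 × 0.069547 = 0.0292098
Evidence: 0.000574576 + 0.0672392 + 0.0292098 = 0.0970236
Responsibility of Cluster B: 0.0672392 / 0.0970236 ≈ 0.693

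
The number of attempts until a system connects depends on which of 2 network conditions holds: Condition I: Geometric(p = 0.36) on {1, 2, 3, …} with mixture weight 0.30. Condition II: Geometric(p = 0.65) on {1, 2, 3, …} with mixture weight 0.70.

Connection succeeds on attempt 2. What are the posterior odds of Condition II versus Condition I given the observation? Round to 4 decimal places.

Posterior odds = (π_i f_i(x)) / (π_j f_j(x)); the normalising sum cancels.
Evaluate each component's likelihood at the observed value:
  L_I = 0.36·(1−0.36)^1 = 0.36·0.64 = 0.2304
  L_II = 0.65·(1−0.65)^1 = 0.65·0.35 = 0.2275
0.15925 / 0.06912 ≈ 2.3040

2.3040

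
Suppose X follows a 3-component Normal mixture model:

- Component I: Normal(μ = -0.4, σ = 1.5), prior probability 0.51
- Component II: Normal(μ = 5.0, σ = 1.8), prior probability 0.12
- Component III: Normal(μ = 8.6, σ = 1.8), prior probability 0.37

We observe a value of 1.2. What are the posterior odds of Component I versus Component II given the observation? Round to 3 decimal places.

Posterior odds = (π_i f_i(x)) / (π_j f_j(x)); the normalising sum cancels.
Component likelihoods at x = 1.2:
  L_I = 0.150575
  L_II = 0.0238703
  L_III = 4.73785e-05
Odds = (0.51/0.12) × (0.150575/0.0238703) = 4.25 × 6.30806 ≈ 26.809

26.809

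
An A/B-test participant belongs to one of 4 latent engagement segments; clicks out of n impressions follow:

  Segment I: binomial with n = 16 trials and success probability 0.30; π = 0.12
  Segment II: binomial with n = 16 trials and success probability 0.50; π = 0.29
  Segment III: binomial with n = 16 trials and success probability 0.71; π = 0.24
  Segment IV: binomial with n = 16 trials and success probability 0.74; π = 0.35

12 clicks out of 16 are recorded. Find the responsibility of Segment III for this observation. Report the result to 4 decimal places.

0.3693

P(component k | x) = w_k·f_k(x) / marginal(x), where marginal(x) = Σ_j w_j·f_j(x).
Component likelihoods at x = 12 clicks out of 16:
  p_I = C(16,12)·0.30^12·0.70^4 = 1820·5.31441e-07·0.2401 = 0.00023223
  p_II = C(16,12)·0.50^12·0.50^4 = 1820·0.000244141·0.0625 = 0.027771
  p_III = C(16,12)·0.71^12·0.29^4 = 1820·0.0164097·0.00707281 = 0.211234
  p_IV = C(16,12)·0.74^12·0.26^4 = 1820·0.0269638·0.00456976 = 0.224257
Weight by the priors:
  w_I·p_I = 0.12 × 0.00023223 = 2.78676e-05
  w_II·p_II = 0.29 × 0.027771 = 0.00805359
  w_III·p_III = 0.24 × 0.211234 = 0.0506961
  w_IV·p_IV = 0.35 × 0.224257 = 0.0784898
Denominator: 2.78676e-05 + 0.00805359 + 0.0506961 + 0.0784898 = 0.137267
Responsibility of Segment III: 0.0506961 / 0.137267 ≈ 0.3693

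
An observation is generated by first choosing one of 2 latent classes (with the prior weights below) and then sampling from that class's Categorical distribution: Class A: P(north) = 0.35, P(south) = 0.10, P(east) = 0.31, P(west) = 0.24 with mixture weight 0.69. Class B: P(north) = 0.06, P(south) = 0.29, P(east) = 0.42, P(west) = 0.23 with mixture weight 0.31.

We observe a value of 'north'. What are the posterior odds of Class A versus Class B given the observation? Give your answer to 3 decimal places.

Since P(k|x) ∝ P(Z=k) f_k(x), the posterior odds are P(Z=i) f_i(x) / (P(Z=j) f_j(x)).
Categorical probabilities:
  f_A = P(north | comp) = 0.35
  f_B = P(north | comp) = 0.06
Posterior odds = (P(Z=A)·f_A) / (P(Z=B)·f_B) = (0.69·0.35) / (0.31·0.06) = 0.2415 / 0.0186 ≈ 12.984

12.984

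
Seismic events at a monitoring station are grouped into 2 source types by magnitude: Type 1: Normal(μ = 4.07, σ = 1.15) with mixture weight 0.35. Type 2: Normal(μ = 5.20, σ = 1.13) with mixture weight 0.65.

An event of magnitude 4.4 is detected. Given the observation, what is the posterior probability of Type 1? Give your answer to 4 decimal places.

0.3948

The responsibility of component k is π_k f_k(x) divided by Σ_j π_j f_j(x).
Evaluate each component's likelihood at the observed value:
  p_1 = (1/(1.15·√(2π)))·exp(−(4.4−4.07)²/(2·1.15²)) = 0.346906·exp(-0.04117) = 0.332914
  p_2 = (1/(1.13·√(2π)))·exp(−(4.4−5.20)²/(2·1.13²)) = 0.353046·exp(-0.25061) = 0.274786
Weight by the priors:
  π_1·p_1 = 0.35 × 0.332914 = 0.11652
  π_2·p_2 = 0.65 × 0.274786 = 0.178611
Normaliser: 0.11652 + 0.178611 = 0.295131
P(Type 1 | data) ≈ 0.3948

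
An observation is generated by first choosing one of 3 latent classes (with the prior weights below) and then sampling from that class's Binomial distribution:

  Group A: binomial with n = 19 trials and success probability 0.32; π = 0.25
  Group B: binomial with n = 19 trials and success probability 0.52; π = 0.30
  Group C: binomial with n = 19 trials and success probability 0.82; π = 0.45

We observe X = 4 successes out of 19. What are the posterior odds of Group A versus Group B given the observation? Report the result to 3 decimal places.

The posterior odds equal the prior odds times the likelihood ratio: (w_i/w_j)·(f_i(x)/f_j(x)).
Component likelihoods at x = 4 successes out of 19:
  f_A = 0.124916
  f_B = 0.0046883
  f_C = 1.1823e-08
Odds = (0.25/0.30) × (0.124916/0.0046883) = 0.833333 × 26.6441 ≈ 22.203

22.203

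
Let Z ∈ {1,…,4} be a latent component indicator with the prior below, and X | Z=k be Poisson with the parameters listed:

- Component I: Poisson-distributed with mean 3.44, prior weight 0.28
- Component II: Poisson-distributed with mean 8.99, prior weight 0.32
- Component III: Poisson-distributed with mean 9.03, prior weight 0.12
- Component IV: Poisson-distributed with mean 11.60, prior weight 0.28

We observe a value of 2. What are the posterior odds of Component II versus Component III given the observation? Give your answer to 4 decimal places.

Since P(k|x) ∝ w_k f_k(x), the posterior odds are w_i f_i(x) / (w_j f_j(x)).
Evaluate each component's likelihood at the observed value:
  p_I = 0.18972
  p_II = 0.00503712
  p_III = 0.00488277
  p_IV = 0.000616694
0.00161188 / 0.000585932 ≈ 2.7510

2.7510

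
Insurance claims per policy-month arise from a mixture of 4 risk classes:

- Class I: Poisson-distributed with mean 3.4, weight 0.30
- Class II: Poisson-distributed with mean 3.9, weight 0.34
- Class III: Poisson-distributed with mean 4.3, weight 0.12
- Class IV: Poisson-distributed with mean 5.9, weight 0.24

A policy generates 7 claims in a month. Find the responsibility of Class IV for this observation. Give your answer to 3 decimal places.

0.461

Posterior ∝ prior × likelihood, so P(k | x) ∝ π_k f_k(x); normalise over all components.
Poisson probabilities:
  f_I = e^(−3.4)·3.4^7/7! = 0.0347793
  f_II = e^(−3.9)·3.9^7/7! = 0.0551154
  f_III = e^(−4.3)·4.3^7/7! = 0.0731783
  f_IV = e^(−5.9)·5.9^7/7! = 0.135268
Prior × likelihood for each component:
  π_I·f_I = 0.30 × 0.0347793 = 0.0104338
  π_II·f_II = 0.34 × 0.0551154 = 0.0187392
  π_III·f_III = 0.12 × 0.0731783 = 0.0087814
  π_IV·f_IV = 0.24 × 0.135268 = 0.0324644
Denominator: 0.0104338 + 0.0187392 + 0.0087814 + 0.0324644 = 0.0704188
P(Class IV | data) ≈ 0.461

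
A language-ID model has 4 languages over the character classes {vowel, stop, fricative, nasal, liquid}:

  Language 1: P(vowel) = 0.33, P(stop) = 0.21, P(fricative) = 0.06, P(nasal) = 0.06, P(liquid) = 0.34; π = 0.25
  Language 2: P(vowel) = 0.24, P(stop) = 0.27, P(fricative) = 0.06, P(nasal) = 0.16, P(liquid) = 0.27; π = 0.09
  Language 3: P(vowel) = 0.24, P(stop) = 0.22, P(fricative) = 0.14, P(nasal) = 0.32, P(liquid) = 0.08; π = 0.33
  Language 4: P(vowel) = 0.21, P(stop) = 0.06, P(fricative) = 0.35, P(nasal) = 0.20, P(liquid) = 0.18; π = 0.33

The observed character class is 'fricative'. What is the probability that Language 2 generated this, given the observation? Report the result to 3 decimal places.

P(component k | x) = π_k·f_k(x) / marginal(x), where marginal(x) = Σ_j π_j·f_j(x).
Categorical probabilities:
  p_1 = 0.06
  p_2 = 0.06
  p_3 = 0.14
  p_4 = 0.35
Multiply by the mixture weights:
  π_1·p_1 = 0.25 × 0.06 = 0.015
  π_2·p_2 = 0.09 × 0.06 = 0.0054
  π_3·p_3 = 0.33 × 0.14 = 0.0462
  π_4·p_4 = 0.33 × 0.35 = 0.1155
Marginal: 0.015 + 0.0054 + 0.0462 + 0.1155 = 0.1821
P(Language 2 | x) ≈ 0.030

0.030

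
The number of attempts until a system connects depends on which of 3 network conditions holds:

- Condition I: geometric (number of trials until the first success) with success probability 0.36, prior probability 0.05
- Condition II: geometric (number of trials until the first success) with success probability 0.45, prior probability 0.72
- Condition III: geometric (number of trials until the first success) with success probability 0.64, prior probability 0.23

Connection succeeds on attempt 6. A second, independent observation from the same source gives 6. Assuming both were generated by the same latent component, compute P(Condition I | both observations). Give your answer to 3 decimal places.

0.167

P(component k | x) = w_k·f_k(x) / marginal(x), where marginal(x) = Σ_j w_j·f_j(x).
Since both observations come from the same component, the likelihood for component k is f_k(x₁)·f_k(x₂).
  p_I = [0.36·(1−0.36)^5 = 0.36·0.107374 = 0.0386547] × [0.0386547] = 0.00149419
  p_II = [0.45·(1−0.45)^5 = 0.45·0.0503284 = 0.0226478] × [0.0226478] = 0.000512923
  p_III = [0.64·(1−0.64)^5 = 0.64·0.00604662 = 0.00386984] × [0.00386984] = 1.49756e-05
Prior × likelihood for each component:
  w_I·p_I = 0.05 × 0.00149419 = 7.47093e-05
  w_II·p_II = 0.72 × 0.000512923 = 0.000369304
  w_III·p_III = 0.23 × 1.49756e-05 = 3.44439e-06
Normaliser: 7.47093e-05 + 0.000369304 + 3.44439e-06 = 0.000447458
So the posterior for Condition I is 7.47093e-05 / 0.000447458 ≈ 0.167.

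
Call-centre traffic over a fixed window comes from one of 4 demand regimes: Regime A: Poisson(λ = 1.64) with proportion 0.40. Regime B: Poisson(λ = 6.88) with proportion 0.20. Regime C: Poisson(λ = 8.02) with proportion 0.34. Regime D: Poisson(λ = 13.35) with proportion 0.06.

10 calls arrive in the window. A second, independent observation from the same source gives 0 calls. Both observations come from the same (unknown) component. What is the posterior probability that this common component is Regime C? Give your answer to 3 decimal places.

The responsibility of component k is π_k f_k(x) divided by Σ_j π_j f_j(x).
Since both observations come from the same component, the likelihood for component k is f_k(x₁)·f_k(x₂).
  L_A = [7.52372e-06] × [0.19398] = 1.45945e-06
  L_B = [0.0673248] × [0.00102814] = 6.92196e-05
  L_C = [0.099756] × [0.00032882] = 3.28018e-05
  L_D = [0.0789257] × [1.59283e-06] = 1.25715e-07
Prior × likelihood for each component:
  π_A·L_A = 0.40 × 1.45945e-06 = 5.8378e-07
  π_B·L_B = 0.20 × 6.92196e-05 = 1.38439e-05
  π_C·L_C = 0.34 × 3.28018e-05 = 1.11526e-05
  π_D·L_D = 0.06 × 1.25715e-07 = 7.5429e-09
Denominator: 5.8378e-07 + 1.38439e-05 + 1.11526e-05 + 7.5429e-09 = 2.55878e-05
P(Regime C | x) = 1.11526e-05 / 2.55878e-05 ≈ 0.436

0.436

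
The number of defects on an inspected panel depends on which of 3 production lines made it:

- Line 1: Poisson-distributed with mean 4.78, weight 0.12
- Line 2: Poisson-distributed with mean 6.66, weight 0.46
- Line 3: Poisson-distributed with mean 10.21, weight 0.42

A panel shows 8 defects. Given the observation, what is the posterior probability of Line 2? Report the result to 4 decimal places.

0.5207

P(component k | x) = π_k·f_k(x) / marginal(x), where marginal(x) = Σ_j π_j·f_j(x).
Evaluate each component's likelihood at the observed value:
  L_1 = e^(−4.78)·4.78^8/8! = 0.0567512
  L_2 = e^(−6.66)·6.66^8/8! = 0.122991
  L_3 = e^(−10.21)·10.21^8/8! = 0.10778
Prior × likelihood for each component:
  π_1·L_1 = 0.12 × 0.0567512 = 0.00681014
  π_2·L_2 = 0.46 × 0.122991 = 0.0565757
  π_3·L_3 = 0.42 × 0.10778 = 0.0452677
Denominator: 0.00681014 + 0.0565757 + 0.0452677 = 0.108653
Responsibility of Line 2: 0.0565757 / 0.108653 ≈ 0.5207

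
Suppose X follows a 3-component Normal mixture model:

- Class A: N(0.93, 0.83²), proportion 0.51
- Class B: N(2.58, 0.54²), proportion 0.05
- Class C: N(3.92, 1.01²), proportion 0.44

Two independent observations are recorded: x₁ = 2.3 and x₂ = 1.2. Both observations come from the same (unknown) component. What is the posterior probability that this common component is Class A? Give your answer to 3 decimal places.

By Bayes' theorem, P(k | x) = π_k f_k(x) / Σ_j π_j f_j(x).
Since both observations come from the same component, the likelihood for component k is f_k(x₁)·f_k(x₂).
  L_A = [(1/(0.83·√(2π)))·exp(−(2.3−0.93)²/(2·0.83²)) = 0.480653·exp(-1.36224) = 0.123088] × [0.455883] = 0.0561139
  L_B = [(1/(0.54·√(2π)))·exp(−(2.3−2.58)²/(2·0.54²)) = 0.738782·exp(-0.13443) = 0.645853] × [0.028207] = 0.0182176
  L_C = [(1/(1.01·√(2π)))·exp(−(2.3−3.92)²/(2·1.01²)) = 0.394992·exp(-1.28634) = 0.109128] × [0.0105124] = 0.0011472
Unnormalised posteriors:
  π_A·L_A = 0.51 × 0.0561139 = 0.0286181
  π_B·L_B = 0.05 × 0.0182176 = 0.00091088
  π_C·L_C = 0.44 × 0.0011472 = 0.000504767
Marginal: 0.0286181 + 0.00091088 + 0.000504767 = 0.0300337
Responsibility of Class A: 0.0286181 / 0.0300337 ≈ 0.953

0.953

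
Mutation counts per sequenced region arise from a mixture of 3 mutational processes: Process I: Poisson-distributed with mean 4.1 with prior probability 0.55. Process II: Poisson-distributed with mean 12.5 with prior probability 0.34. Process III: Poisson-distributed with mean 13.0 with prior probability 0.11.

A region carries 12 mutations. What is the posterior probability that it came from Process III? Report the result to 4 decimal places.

Apply Bayes' rule: the posterior for each component is proportional to its prior times its likelihood at x.
Evaluate each component's likelihood at the observed value:
  f_I = e^(−4.1)·4.1^12/12! = 0.00078066
  f_II = e^(−12.5)·12.5^12/12! = 0.113215
  f_III = e^(−13.0)·13.0^12/12! = 0.10994
Prior × likelihood for each component:
  π_I·f_I = 0.55 × 0.00078066 = 0.000429363
  π_II·f_II = 0.34 × 0.113215 = 0.0384929
  π_III·f_III = 0.11 × 0.10994 = 0.0120934
Denominator: 0.000429363 + 0.0384929 + 0.0120934 = 0.0510157
P(Process III | the observation) ≈ 0.2371

0.2371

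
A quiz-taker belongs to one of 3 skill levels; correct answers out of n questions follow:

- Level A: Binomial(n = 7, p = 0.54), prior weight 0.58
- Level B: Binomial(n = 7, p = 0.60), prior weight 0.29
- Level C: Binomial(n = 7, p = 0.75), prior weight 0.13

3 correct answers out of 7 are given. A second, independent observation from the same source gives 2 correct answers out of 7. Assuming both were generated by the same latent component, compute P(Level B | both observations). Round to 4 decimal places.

P(component k | x) = w_k·f_k(x) / marginal(x), where marginal(x) = Σ_j w_j·f_j(x).
Since both observations come from the same component, the likelihood for component k is f_k(x₁)·f_k(x₂).
  L_A = [C(7,3)·0.54^3·0.46^4 = 35·0.157464·0.0447746 = 0.246763] × [0.126123] = 0.0311227
  L_B = [C(7,3)·0.60^3·0.40^4 = 35·0.216·0.0256 = 0.193536] × [0.0774144] = 0.0149825
  L_C = [C(7,3)·0.75^3·0.25^4 = 35·0.421875·0.00390625 = 0.0576782] × [0.0115356] = 0.000665355
Weight by the priors:
  w_A·L_A = 0.58 × 0.0311227 = 0.0180511
  w_B·L_B = 0.29 × 0.0149825 = 0.00434492
  w_C·L_C = 0.13 × 0.000665355 = 8.64962e-05
Evidence: 0.0180511 + 0.00434492 + 8.64962e-05 = 0.0224826
P(Level B | x) = 0.00434492 / 0.0224826 ≈ 0.1933

0.1933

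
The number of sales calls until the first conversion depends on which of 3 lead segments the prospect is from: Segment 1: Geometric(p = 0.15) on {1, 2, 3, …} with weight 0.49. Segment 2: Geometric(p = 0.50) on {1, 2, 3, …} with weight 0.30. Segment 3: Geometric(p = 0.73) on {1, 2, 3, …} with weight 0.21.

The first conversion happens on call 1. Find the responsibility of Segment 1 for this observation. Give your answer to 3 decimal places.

The responsibility of component k is π_k f_k(x) divided by Σ_j π_j f_j(x).
Component likelihoods at x = 1:
  L_1 = 0.15
  L_2 = 0.5
  L_3 = 0.73
Multiply by the mixture weights:
  π_1·L_1 = 0.49 × 0.15 = 0.0735
  π_2·L_2 = 0.30 × 0.5 = 0.15
  π_3·L_3 = 0.21 × 0.73 = 0.1533
Marginal: 0.0735 + 0.15 + 0.1533 = 0.3768
So the posterior for Segment 1 is 0.0735 / 0.3768 ≈ 0.195.

0.195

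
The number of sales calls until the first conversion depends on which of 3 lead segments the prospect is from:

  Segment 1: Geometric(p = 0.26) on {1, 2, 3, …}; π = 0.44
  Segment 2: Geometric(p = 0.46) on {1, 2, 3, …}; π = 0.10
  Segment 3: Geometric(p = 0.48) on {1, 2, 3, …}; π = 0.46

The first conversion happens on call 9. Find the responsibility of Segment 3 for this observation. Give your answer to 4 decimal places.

0.1000

The responsibility of component k is π_k f_k(x) divided by Σ_j π_j f_j(x).
Evaluate each component's likelihood at the observed value:
  p_1 = 0.0233791
  p_2 = 0.00332589
  p_3 = 0.00256607
Multiply by the mixture weights:
  π_1·p_1 = 0.44 × 0.0233791 = 0.0102868
  π_2·p_2 = 0.10 × 0.00332589 = 0.000332589
  π_3·p_3 = 0.46 × 0.00256607 = 0.00118039
Normaliser: 0.0102868 + 0.000332589 + 0.00118039 = 0.0117998
So the posterior for Segment 3 is 0.00118039 / 0.0117998 ≈ 0.1000.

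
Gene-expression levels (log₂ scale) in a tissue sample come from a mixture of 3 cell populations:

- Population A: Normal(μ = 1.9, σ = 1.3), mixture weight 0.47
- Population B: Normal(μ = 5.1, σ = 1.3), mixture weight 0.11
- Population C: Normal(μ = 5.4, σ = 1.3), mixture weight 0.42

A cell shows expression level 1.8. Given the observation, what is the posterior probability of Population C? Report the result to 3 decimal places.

0.019

By Bayes' theorem, P(k | x) = w_k f_k(x) / Σ_j w_j f_j(x).
Component likelihoods at x = 1.8:
  f_A = (1/(1.3·√(2π)))·exp(−(1.8−1.9)²/(2·1.3²)) = 0.306879·exp(-0.00296) = 0.305972
  f_B = (1/(1.3·√(2π)))·exp(−(1.8−5.1)²/(2·1.3²)) = 0.306879·exp(-3.22189) = 0.0122382
  f_C = (1/(1.3·√(2π)))·exp(−(1.8−5.4)²/(2·1.3²)) = 0.306879·exp(-3.83432) = 0.0066335
Unnormalised posteriors:
  w_A·f_A = 0.47 × 0.305972 = 0.143807
  w_B·f_B = 0.11 × 0.0122382 = 0.0013462
  w_C·f_C = 0.42 × 0.0066335 = 0.00278607
Normaliser: 0.143807 + 0.0013462 + 0.00278607 = 0.147939
So the posterior for Population C is 0.00278607 / 0.147939 ≈ 0.019.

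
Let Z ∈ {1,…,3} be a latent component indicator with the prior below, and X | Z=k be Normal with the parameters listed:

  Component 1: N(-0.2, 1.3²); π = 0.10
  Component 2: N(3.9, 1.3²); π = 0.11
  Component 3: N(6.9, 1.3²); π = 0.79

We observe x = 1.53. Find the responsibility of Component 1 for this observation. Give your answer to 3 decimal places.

The responsibility of component k is w_k f_k(x) divided by Σ_j w_j f_j(x).
Component likelihoods at x = 1.53:
  f_1 = 0.126593
  f_2 = 0.0582444
  f_3 = 6.04962e-05
Prior × likelihood for each component:
  w_1·f_1 = 0.10 × 0.126593 = 0.0126593
  w_2·f_2 = 0.11 × 0.0582444 = 0.00640688
  w_3·f_3 = 0.79 × 6.04962e-05 = 4.7792e-05
Denominator: 0.0126593 + 0.00640688 + 4.7792e-05 = 0.019114
So the posterior for Component 1 is 0.0126593 / 0.019114 ≈ 0.662.

0.662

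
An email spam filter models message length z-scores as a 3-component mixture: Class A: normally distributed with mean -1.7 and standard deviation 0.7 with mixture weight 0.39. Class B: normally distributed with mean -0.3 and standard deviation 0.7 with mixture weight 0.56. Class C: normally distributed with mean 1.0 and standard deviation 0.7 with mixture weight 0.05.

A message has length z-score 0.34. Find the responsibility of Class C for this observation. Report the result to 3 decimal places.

0.079

Apply Bayes' rule: the posterior for each component is proportional to its prior times its likelihood at x.
Evaluate each component's likelihood at the observed value:
  L_A = (1/(0.7·√(2π)))·exp(−(0.34−-1.7)²/(2·0.7²)) = 0.569918·exp(-4.24653) = 0.00815769
  L_B = (1/(0.7·√(2π)))·exp(−(0.34−-0.3)²/(2·0.7²)) = 0.569918·exp(-0.41796) = 0.375227
  L_C = (1/(0.7·√(2π)))·exp(−(0.34−1.0)²/(2·0.7²)) = 0.569918·exp(-0.44449) = 0.365403
Unnormalised posteriors:
  π_A·L_A = 0.39 × 0.00815769 = 0.0031815
  π_B·L_B = 0.56 × 0.375227 = 0.210127
  π_C·L_C = 0.05 × 0.365403 = 0.0182702
Marginal: 0.0031815 + 0.210127 + 0.0182702 = 0.231579
So the posterior for Class C is 0.0182702 / 0.231579 ≈ 0.079.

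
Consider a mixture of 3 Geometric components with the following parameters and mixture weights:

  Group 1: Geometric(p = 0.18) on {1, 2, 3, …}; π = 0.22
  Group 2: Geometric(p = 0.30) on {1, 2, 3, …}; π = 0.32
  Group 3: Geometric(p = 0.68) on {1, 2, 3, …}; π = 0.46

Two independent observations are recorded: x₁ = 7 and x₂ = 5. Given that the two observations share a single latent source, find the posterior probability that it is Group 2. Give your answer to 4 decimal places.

Apply Bayes' rule: the posterior for each component is proportional to its prior times its likelihood at x.
Since both observations come from the same component, the likelihood for component k is f_k(x₁)·f_k(x₂).
  p_1 = [0.18·(1−0.18)^6 = 0.18·0.304007 = 0.0547212] × [0.0813819] = 0.00445332
  p_2 = [0.30·(1−0.30)^6 = 0.30·0.117649 = 0.0352947] × [0.07203] = 0.00254228
  p_3 = [0.68·(1−0.68)^6 = 0.68·0.00107374 = 0.000730144] × [0.00713032] = 5.20616e-06
Prior × likelihood for each component:
  w_1·p_1 = 0.22 × 0.00445332 = 0.00097973
  w_2·p_2 = 0.32 × 0.00254228 = 0.000813529
  w_3·p_3 = 0.46 × 5.20616e-06 = 2.39483e-06
Marginal: 0.00097973 + 0.000813529 + 2.39483e-06 = 0.00179565
So the posterior for Group 2 is 0.000813529 / 0.00179565 ≈ 0.4531.

0.4531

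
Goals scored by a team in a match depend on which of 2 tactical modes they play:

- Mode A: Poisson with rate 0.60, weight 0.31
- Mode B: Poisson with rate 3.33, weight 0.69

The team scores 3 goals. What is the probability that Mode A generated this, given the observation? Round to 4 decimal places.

The responsibility of component k is π_k f_k(x) divided by Σ_j π_j f_j(x).
Poisson probabilities:
  p_A = 0.0197572
  p_B = 0.220283
Prior × likelihood for each component:
  π_A·p_A = 0.31 × 0.0197572 = 0.00612474
  π_B·p_B = 0.69 × 0.220283 = 0.151995
Denominator: 0.00612474 + 0.151995 = 0.15812
P(Mode A | data) ≈ 0.0387

0.0387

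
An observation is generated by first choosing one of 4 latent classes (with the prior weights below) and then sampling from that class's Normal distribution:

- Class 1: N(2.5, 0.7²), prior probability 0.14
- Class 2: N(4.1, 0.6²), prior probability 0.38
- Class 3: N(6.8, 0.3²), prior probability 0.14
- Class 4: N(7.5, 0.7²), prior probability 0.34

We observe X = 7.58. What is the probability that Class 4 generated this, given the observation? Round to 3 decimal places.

0.968

Posterior ∝ prior × likelihood, so P(k | x) ∝ π_k f_k(x); normalise over all components.
Normal densities:
  p_1 = (1/(0.7·√(2π)))·exp(−(7.58−2.5)²/(2·0.7²)) = 0.569918·exp(-26.33306) = 2.08693e-12
  p_2 = (1/(0.6·√(2π)))·exp(−(7.58−4.1)²/(2·0.6²)) = 0.664904·exp(-16.82000) = 3.29553e-08
  p_3 = (1/(0.3·√(2π)))·exp(−(7.58−6.8)²/(2·0.3²)) = 1.329808·exp(-3.38000) = 0.0452766
  p_4 = (1/(0.7·√(2π)))·exp(−(7.58−7.5)²/(2·0.7²)) = 0.569918·exp(-0.00653) = 0.566208
Multiply by the mixture weights:
  π_1·p_1 = 0.14 × 2.08693e-12 = 2.92171e-13
  π_2·p_2 = 0.38 × 3.29553e-08 = 1.2523e-08
  π_3·p_3 = 0.14 × 0.0452766 = 0.00633872
  π_4·p_4 = 0.34 × 0.566208 = 0.192511
Marginal: 2.92171e-13 + 1.2523e-08 + 0.00633872 + 0.192511 = 0.198849
P(Class 4 | the observation) = 0.192511 / 0.198849 ≈ 0.968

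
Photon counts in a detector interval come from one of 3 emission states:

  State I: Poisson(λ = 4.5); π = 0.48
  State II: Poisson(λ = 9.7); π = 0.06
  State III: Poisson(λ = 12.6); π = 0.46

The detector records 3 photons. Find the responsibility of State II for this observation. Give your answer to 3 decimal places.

0.007

Posterior ∝ prior × likelihood, so P(k | x) ∝ π_k f_k(x); normalise over all components.
Evaluate each component's likelihood at the observed value:
  f_I = e^(−4.5)·4.5^3/3! = 0.168718
  f_II = e^(−9.7)·9.7^3/3! = 0.00932197
  f_III = e^(−12.6)·12.6^3/3! = 0.00112422
Multiply by the mixture weights:
  π_I·f_I = 0.48 × 0.168718 = 0.0809846
  π_II·f_II = 0.06 × 0.00932197 = 0.000559318
  π_III·f_III = 0.46 × 0.00112422 = 0.00051714
Normaliser: 0.0809846 + 0.000559318 + 0.00051714 = 0.082061
P(State II | 3 photons) ≈ 0.007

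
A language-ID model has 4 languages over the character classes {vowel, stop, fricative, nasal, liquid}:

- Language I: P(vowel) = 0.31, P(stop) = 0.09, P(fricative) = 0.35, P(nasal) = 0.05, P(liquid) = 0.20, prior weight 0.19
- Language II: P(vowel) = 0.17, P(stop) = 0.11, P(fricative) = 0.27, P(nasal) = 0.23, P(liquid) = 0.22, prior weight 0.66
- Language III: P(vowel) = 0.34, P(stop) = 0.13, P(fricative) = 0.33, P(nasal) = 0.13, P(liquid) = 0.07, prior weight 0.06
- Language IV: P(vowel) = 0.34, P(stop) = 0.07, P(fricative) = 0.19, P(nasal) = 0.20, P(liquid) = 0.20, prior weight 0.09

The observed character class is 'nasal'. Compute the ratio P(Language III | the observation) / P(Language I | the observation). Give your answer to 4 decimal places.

Only the two components matter; the odds are (π_i f_i(x)) / (π_j f_j(x)).
Component likelihoods at x = 'nasal':
  p_I = P(nasal | comp) = 0.05
  p_II = P(nasal | comp) = 0.23
  p_III = P(nasal | comp) = 0.13
  p_IV = P(nasal | comp) = 0.20
0.0078 / 0.0095 ≈ 0.8211

0.8211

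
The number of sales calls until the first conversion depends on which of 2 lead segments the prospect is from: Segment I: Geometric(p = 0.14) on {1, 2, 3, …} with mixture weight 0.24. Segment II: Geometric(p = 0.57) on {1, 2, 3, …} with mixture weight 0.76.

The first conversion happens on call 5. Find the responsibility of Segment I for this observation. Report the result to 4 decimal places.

The responsibility of component k is P(Z=k) f_k(x) divided by Σ_j P(Z=j) f_j(x).
Evaluate each component's likelihood at the observed value:
  f_I = 0.14·(1−0.14)^4 = 0.14·0.547008 = 0.0765811
  f_II = 0.57·(1−0.57)^4 = 0.57·0.034188 = 0.0194872
Weight by the priors:
  P(Z=I)·f_I = 0.24 × 0.0765811 = 0.0183795
  P(Z=II)·f_II = 0.76 × 0.0194872 = 0.0148102
Normaliser: 0.0183795 + 0.0148102 = 0.0331897
P(Segment I | data) ≈ 0.5538

0.5538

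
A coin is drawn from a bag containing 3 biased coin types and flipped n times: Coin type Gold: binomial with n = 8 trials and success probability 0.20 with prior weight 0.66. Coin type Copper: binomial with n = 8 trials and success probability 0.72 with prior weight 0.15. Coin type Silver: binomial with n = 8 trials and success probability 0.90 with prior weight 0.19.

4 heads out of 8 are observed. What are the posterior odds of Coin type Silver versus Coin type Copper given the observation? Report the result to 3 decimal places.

Only the two components matter; the odds are (w_i f_i(x)) / (w_j f_j(x)).
Binomial probabilities:
  p_Gold = C(8,4)·0.20^4·0.80^4 = 70·0.0016·0.4096 = 0.0458752
  p_Copper = C(8,4)·0.72^4·0.28^4 = 70·0.268739·0.00614656 = 0.115627
  p_Silver = C(8,4)·0.90^4·0.10^4 = 70·0.6561·0.0001 = 0.0045927
0.000872613 / 0.0173441 ≈ 0.050

0.050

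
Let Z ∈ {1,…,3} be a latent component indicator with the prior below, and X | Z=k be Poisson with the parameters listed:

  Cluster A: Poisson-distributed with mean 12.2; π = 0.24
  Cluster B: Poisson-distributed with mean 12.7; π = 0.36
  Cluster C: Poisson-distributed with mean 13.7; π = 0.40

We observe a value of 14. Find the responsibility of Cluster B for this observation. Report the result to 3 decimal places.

0.356

Posterior ∝ prior × likelihood, so P(k | x) ∝ w_k f_k(x); normalise over all components.
Poisson probabilities:
  p_A = e^(−12.2)·12.2^14/14! = 0.0933763
  p_B = e^(−12.7)·12.7^14/14! = 0.0993811
  p_C = e^(−13.7)·13.7^14/14! = 0.105644
Weight by the priors:
  w_A·p_A = 0.24 × 0.0933763 = 0.0224103
  w_B·p_B = 0.36 × 0.0993811 = 0.0357772
  w_C·p_C = 0.40 × 0.105644 = 0.0422576
Marginal: 0.0224103 + 0.0357772 + 0.0422576 = 0.100445
So the posterior for Cluster B is 0.0357772 / 0.100445 ≈ 0.356.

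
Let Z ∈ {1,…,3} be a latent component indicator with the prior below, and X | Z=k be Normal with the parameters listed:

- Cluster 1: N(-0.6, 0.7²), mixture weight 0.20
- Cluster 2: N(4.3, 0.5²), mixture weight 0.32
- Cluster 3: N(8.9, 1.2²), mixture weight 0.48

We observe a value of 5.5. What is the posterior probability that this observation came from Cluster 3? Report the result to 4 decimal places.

Posterior ∝ prior × likelihood, so P(k | x) ∝ P(Z=k) f_k(x); normalise over all components.
Component likelihoods at x = 5.5:
  p_1 = (1/(0.7·√(2π)))·exp(−(5.5−-0.6)²/(2·0.7²)) = 0.569918·exp(-37.96939) = 1.84466e-17
  p_2 = (1/(0.5·√(2π)))·exp(−(5.5−4.3)²/(2·0.5²)) = 0.797885·exp(-2.88000) = 0.0447891
  p_3 = (1/(1.2·√(2π)))·exp(−(5.5−8.9)²/(2·1.2²)) = 0.332452·exp(-4.01389) = 0.00600508
Prior × likelihood for each component:
  P(Z=1)·p_1 = 0.20 × 1.84466e-17 = 3.68932e-18
  P(Z=2)·p_2 = 0.32 × 0.0447891 = 0.0143325
  P(Z=3)·p_3 = 0.48 × 0.00600508 = 0.00288244
Marginal: 3.68932e-18 + 0.0143325 + 0.00288244 = 0.0172149
Responsibility of Cluster 3: 0.00288244 / 0.0172149 ≈ 0.1674

0.1674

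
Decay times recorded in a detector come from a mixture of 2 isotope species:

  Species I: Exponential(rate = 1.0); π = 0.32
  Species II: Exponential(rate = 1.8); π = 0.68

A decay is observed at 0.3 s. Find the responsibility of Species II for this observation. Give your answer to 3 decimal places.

By Bayes' theorem, P(k | x) = π_k f_k(x) / Σ_j π_j f_j(x).
Component likelihoods at x = 0.3 s:
  p_I = 1.0·e^(−1.0·0.3) = 1.0·e^(−0.3000) = 0.740818
  p_II = 1.8·e^(−1.8·0.3) = 1.8·e^(−0.5400) = 1.04895
Weight by the priors:
  π_I·p_I = 0.32 × 0.740818 = 0.237062
  π_II·p_II = 0.68 × 1.04895 = 0.713284
Normaliser: 0.237062 + 0.713284 = 0.950346
Responsibility of Species II: 0.713284 / 0.950346 ≈ 0.751

0.751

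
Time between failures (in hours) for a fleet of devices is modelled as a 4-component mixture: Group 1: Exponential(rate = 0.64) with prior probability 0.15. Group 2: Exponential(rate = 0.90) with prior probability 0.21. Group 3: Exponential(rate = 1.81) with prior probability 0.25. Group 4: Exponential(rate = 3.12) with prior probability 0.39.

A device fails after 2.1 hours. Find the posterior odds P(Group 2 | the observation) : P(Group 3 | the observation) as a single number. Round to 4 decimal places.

Posterior odds = (w_i f_i(x)) / (w_j f_j(x)); the normalising sum cancels.
Component likelihoods at x = 2.1 hours:
  L_1 = 0.64·e^(−0.64·2.1) = 0.64·e^(−1.3440) = 0.166912
  L_2 = 0.90·e^(−0.90·2.1) = 0.90·e^(−1.8900) = 0.135965
  L_3 = 1.81·e^(−1.81·2.1) = 1.81·e^(−3.8010) = 0.0404506
  L_4 = 3.12·e^(−3.12·2.1) = 3.12·e^(−6.5520) = 0.00445305
Posterior odds = (w_2·L_2) / (w_3·L_3) = (0.21·0.135965) / (0.25·0.0404506) = 0.0285526 / 0.0101127 ≈ 2.8234

2.8234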